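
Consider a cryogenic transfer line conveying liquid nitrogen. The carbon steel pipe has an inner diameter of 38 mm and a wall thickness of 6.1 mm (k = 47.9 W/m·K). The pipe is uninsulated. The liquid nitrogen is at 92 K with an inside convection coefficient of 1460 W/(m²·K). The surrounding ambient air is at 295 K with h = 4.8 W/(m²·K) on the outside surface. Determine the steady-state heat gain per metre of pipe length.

Cylindrical conduction, so R = ln(r₂/r₁)/(2πkL) per layer, in series:
R_inner film = 1/(h_i·2πr₁L) = 1/(1460×2π×0.019×1) = 0.005737 K/W
R_carbon steel pipe wall = ln(25.1/19)/(2π×47.9×1) = 9.251×10^-4 K/W
R_outer film = 1/(h_o·2πr_oL) = 1/(4.8×2π×0.0251×1) = 1.321 K/W
R_total = 1.328 K/W
Q = ΔT/R_total = 203/1.328

q′ ≈ 153 W/m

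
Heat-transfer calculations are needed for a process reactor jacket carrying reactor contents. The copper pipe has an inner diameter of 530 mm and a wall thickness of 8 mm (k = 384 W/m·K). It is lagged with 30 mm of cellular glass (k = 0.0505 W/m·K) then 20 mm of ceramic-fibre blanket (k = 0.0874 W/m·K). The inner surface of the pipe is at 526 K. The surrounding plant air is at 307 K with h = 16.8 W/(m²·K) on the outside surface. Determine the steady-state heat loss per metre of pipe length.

q′ ≈ 462 W/m

Treating each annulus and film as a series resistance:
R_copper pipe wall = ln(273/265)/(2π×384×1) = 1.233×10^-5 K/W
R_cellular glass = ln(303/273)/(2π×0.0505×1) = 0.3286 K/W
R_ceramic-fibre blanket = ln(323/303)/(2π×0.0874×1) = 0.1164 K/W
R_outer film = 1/(h_o·2πr_oL) = 1/(16.8×2π×0.323×1) = 0.02933 K/W
R_total = 0.4743 K/W
Q = ΔT/R_total = 219/0.4743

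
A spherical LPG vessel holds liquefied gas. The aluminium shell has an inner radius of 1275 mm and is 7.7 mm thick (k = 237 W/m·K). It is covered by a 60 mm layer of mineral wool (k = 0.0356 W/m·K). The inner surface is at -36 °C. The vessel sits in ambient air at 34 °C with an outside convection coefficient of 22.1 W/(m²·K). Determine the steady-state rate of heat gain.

Q ≈ 876 W

Radial (spherical) resistances in series:
R_aluminium shell = (1/1.275 − 1/1.2827)/(4π×237) = 1.581×10^-6 K/W
R_mineral wool = (1/1.2827 − 1/1.3427)/(4π×0.0356) = 0.07787 K/W
R_outer film = 1/(h·4πr_o²) = 1/(22.1×4π×1.3427²) = 0.001997 K/W
R_total = 0.07987 K/W
Q = ΔT/R_total = 70/0.07987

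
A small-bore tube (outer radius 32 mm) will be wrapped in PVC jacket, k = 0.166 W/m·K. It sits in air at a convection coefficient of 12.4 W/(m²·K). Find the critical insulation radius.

For a cylinder r_cr = k/h = 0.166/12.4
r_cr = 13.4 mm; since the bare radius (32 mm) is above r_cr, any added insulation will reduce heat loss.

r_cr ≈ 13.4 mm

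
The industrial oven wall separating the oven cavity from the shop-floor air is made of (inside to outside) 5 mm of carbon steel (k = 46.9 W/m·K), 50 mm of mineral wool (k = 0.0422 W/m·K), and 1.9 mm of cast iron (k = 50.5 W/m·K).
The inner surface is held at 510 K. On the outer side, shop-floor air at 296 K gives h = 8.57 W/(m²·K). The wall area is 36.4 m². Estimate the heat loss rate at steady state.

Treating each layer as a thermal resistance in series:
R_carbon steel = L/(kA) = 0.005/(46.9×36.4) = 2.929×10^-6 K/W
R_mineral wool = L/(kA) = 0.05/(0.0422×36.4) = 0.03255 K/W
R_cast iron = L/(kA) = 0.0019/(50.5×36.4) = 1.034×10^-6 K/W
R_outer film = 1/(h_o·A) = 1/(8.57×36.4) = 0.003206 K/W
R_total = 0.03576 K/W
Q = ΔT / R_total = 214 / 0.03576

Q ≈ 5980 W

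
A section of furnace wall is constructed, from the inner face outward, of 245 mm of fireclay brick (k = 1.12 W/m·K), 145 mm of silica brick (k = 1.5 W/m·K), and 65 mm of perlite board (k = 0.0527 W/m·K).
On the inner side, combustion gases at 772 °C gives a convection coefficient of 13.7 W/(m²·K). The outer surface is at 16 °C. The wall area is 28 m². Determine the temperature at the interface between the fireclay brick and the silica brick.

T ≈ 636 °C

Series thermal resistances:
R_inner film = 1/(h_i·A) = 1/(13.7×28) = 0.002607 K/W
R_fireclay brick = L/(kA) = 0.245/(1.12×28) = 0.007812 K/W
R_silica brick = L/(kA) = 0.145/(1.5×28) = 0.003452 K/W
R_perlite board = L/(kA) = 0.065/(0.0527×28) = 0.04405 K/W
R_total = 0.05792 K/W;  Q = ΔT/R_total = 756/0.05792 = 13050 W
T_interface = T_inner − Q·ΣR(inner→interface) = 772 − 13100×0.01042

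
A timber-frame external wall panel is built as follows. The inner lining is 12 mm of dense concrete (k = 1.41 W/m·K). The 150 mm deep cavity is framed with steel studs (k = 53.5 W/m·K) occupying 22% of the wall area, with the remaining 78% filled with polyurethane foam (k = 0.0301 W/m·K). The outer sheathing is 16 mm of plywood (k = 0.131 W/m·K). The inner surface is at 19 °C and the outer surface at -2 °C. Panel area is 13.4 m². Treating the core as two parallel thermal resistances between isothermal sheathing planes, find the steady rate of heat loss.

Sheathing layers in series; stud and cavity paths in parallel between them.
R_inner = 0.012/(1.41×13.4) = 6.351×10^-4 K/W
R_stud  = 0.15/(53.5×0.22×13.4) = 9.511×10^-4 K/W
R_cav   = 0.15/(0.0301×0.78×13.4) = 0.4768 K/W
1/R_core = 1/R_stud + 1/R_cav → R_core = 9.492×10^-4 K/W
R_outer = 0.016/(0.131×13.4) = 0.009115 K/W
R_total = 0.0107 K/W
Q = ΔT/R_total = 21/0.0107

Q ≈ 1960 W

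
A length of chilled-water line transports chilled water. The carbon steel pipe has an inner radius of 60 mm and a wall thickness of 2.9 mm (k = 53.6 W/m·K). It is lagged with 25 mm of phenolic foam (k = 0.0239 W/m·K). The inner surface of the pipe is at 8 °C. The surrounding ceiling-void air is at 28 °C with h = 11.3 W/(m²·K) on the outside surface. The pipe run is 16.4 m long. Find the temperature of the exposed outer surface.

T ≈ 26.7 °C

For a radial system each layer contributes R = ln(r_out/r_in)/(2πkL); films add R = 1/(hA).
R_carbon steel pipe wall = ln(62.9/60)/(2π×53.6×16.4) = 8.546×10^-6 K/W
R_phenolic foam = ln(87.9/62.9)/(2π×0.0239×16.4) = 0.1359 K/W
R_outer film = 1/(h_o·2πr_oL) = 1/(11.3×2π×0.0879×16.4) = 0.00977 K/W
R_total = 0.1457 K/W
Q = ΔT/R_total = 20/0.1457
Q = 137 W
T_interface = T_inner + Q·ΣR(inner→interface) = 8 + 137×0.1359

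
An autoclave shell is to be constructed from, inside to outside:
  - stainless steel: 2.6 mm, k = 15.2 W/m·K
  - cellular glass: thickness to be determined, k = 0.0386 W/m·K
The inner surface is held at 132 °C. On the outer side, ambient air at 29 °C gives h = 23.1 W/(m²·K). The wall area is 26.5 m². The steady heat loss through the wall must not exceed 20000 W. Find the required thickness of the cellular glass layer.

Using the resistance-network approach (series):
R_stainless steel = L/(kA) = 0.0026/(15.2×26.5) = 6.455×10^-6 K/W
R_outer film = 1/(h_o·A) = 1/(23.1×26.5) = 0.001634 K/W
Sum of the known resistances R_other = 0.00164 K/W
Required total resistance R_tot = ΔT/Q_allow = 103/20000 = 0.00515 K/W
R_cellular glass = R_tot − R_other = 0.00351 K/W
L = R·k·A = 0.00351×0.0386×26.5

L ≈ 3.59 mm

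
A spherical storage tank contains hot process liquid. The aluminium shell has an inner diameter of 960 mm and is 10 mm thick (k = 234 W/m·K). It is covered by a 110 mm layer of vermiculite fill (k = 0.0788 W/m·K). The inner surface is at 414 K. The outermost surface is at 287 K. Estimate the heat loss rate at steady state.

Spherical conduction: R = (1/r_in − 1/r_out)/(4πk) per layer; series-sum.
R_aluminium shell = (1/0.48 − 1/0.49)/(4π×234) = 1.446×10^-5 K/W
R_vermiculite fill = (1/0.49 − 1/0.6)/(4π×0.0788) = 0.3778 K/W
R_total = 0.3779 K/W
Q = ΔT/R_total = 127/0.3779

Q ≈ 336 W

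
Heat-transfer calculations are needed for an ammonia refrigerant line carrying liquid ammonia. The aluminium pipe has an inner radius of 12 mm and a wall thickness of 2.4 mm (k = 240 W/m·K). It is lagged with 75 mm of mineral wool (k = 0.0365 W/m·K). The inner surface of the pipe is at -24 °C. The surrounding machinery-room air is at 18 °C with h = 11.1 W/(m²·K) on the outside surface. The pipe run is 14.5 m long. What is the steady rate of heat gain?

Q ≈ 75 W

Cylindrical conduction, so R = ln(r₂/r₁)/(2πkL) per layer, in series:
R_aluminium pipe wall = ln(14.4/12)/(2π×240×14.5) = 8.338×10^-6 K/W
R_mineral wool = ln(89.4/14.4)/(2π×0.0365×14.5) = 0.5491 K/W
R_outer film = 1/(h_o·2πr_oL) = 1/(11.1×2π×0.0894×14.5) = 0.01106 K/W
R_total = 0.5601 K/W
Q = ΔT/R_total = 42/0.5601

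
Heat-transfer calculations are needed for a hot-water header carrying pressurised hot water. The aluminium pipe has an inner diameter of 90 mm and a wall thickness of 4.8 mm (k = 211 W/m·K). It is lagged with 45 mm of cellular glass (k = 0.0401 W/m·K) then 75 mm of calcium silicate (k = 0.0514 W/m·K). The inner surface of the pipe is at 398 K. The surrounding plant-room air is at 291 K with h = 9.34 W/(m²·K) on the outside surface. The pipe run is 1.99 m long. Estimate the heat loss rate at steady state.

Per-layer cylindrical resistances, series-summed:
R_aluminium pipe wall = ln(49.8/45)/(2π×211×1.99) = 3.842×10^-5 K/W
R_cellular glass = ln(94.8/49.8)/(2π×0.0401×1.99) = 1.284 K/W
R_calcium silicate = ln(169.8/94.8)/(2π×0.0514×1.99) = 0.9069 K/W
R_outer film = 1/(h_o·2πr_oL) = 1/(9.34×2π×0.1698×1.99) = 0.05043 K/W
R_total = 2.241 K/W
Q = ΔT/R_total = 107/2.241

Q ≈ 47.7 W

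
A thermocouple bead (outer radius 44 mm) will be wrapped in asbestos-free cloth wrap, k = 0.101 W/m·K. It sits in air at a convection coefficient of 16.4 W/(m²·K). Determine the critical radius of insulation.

r_cr ≈ 12.3 mm

For a sphere r_cr = 2k/h = 2×0.101/16.4
r_cr = 12.3 mm; since the bare radius (44 mm) is above r_cr, any added insulation will reduce heat loss.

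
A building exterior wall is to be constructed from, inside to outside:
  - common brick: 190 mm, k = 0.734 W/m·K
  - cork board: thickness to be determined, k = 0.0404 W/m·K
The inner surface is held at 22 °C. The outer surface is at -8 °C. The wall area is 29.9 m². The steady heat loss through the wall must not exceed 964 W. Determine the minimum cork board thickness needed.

L ≈ 27.1 mm

Series thermal resistances:
R_common brick = L/(kA) = 0.19/(0.734×29.9) = 0.008657 K/W
Sum of the known resistances R_other = 0.008657 K/W
Required total resistance R_tot = ΔT/Q_allow = 30/964 = 0.03112 K/W
R_cork board = R_tot − R_other = 0.02246 K/W
L = R·k·A = 0.02246×0.0404×29.9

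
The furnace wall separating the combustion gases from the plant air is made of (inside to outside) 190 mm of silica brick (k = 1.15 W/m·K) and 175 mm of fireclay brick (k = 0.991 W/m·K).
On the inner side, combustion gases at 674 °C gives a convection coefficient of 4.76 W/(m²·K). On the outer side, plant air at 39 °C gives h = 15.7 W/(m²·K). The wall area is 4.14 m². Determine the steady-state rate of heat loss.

Q ≈ 4270 W

Model the wall as resistances in series:
R_inner film = 1/(h_i·A) = 1/(4.76×4.14) = 0.05074 K/W
R_silica brick = L/(kA) = 0.19/(1.15×4.14) = 0.03991 K/W
R_fireclay brick = L/(kA) = 0.175/(0.991×4.14) = 0.04265 K/W
R_outer film = 1/(h_o·A) = 1/(15.7×4.14) = 0.01539 K/W
R_total = 0.1487 K/W
Q = ΔT / R_total = 635 / 0.1487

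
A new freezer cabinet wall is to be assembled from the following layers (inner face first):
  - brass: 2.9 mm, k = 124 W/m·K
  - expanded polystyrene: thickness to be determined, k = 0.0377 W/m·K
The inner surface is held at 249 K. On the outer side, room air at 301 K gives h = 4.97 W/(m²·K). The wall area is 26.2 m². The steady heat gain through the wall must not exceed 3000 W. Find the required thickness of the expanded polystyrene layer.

Treating each layer as a thermal resistance in series:
R_brass = L/(kA) = 0.0029/(124×26.2) = 8.926×10^-7 K/W
R_outer film = 1/(h_o·A) = 1/(4.97×26.2) = 0.00768 K/W
Sum of the known resistances R_other = 0.007681 K/W
Required total resistance R_tot = ΔT/Q_allow = 52/3000 = 0.01733 K/W
R_expanded polystyrene = R_tot − R_other = 0.009653 K/W
L = R·k·A = 0.009653×0.0377×26.2

L ≈ 9.53 mm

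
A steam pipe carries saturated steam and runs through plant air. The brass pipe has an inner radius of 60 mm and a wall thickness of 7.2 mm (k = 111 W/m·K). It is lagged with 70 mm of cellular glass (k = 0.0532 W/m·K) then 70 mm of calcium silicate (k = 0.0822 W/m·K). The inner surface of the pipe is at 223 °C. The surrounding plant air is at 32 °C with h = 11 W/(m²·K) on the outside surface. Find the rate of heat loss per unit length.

q′ ≈ 63.6 W/m

Per-layer cylindrical resistances, series-summed:
R_brass pipe wall = ln(67.2/60)/(2π×111×1) = 1.625×10^-4 K/W
R_cellular glass = ln(137.2/67.2)/(2π×0.0532×1) = 2.135 K/W
R_calcium silicate = ln(207.2/137.2)/(2π×0.0822×1) = 0.7982 K/W
R_outer film = 1/(h_o·2πr_oL) = 1/(11×2π×0.2072×1) = 0.06983 K/W
R_total = 3.004 K/W
Q = ΔT/R_total = 191/3.004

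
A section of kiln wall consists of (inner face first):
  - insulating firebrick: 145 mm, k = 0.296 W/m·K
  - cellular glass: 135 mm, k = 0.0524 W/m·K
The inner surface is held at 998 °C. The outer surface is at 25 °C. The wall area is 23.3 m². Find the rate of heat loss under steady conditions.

Model the wall as resistances in series:
R_insulating firebrick = L/(kA) = 0.145/(0.296×23.3) = 0.02102 K/W
R_cellular glass = L/(kA) = 0.135/(0.0524×23.3) = 0.1106 K/W
R_total = 0.1316 K/W
Q = ΔT / R_total = 973 / 0.1316

Q ≈ 7390 W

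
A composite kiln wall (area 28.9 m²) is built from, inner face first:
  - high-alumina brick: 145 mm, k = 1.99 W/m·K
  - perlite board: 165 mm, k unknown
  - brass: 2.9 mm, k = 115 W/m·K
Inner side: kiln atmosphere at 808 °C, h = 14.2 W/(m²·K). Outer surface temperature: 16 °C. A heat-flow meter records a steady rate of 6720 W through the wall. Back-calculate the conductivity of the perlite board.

Using the resistance-network approach (series):
R_inner film = 1/(h_i·A) = 1/(14.2×28.9) = 0.002437 K/W
R_high-alumina brick = L/(kA) = 0.145/(1.99×28.9) = 0.002521 K/W
R_brass = L/(kA) = 0.0029/(115×28.9) = 8.726×10^-7 K/W
Sum of known resistances R_other = 0.004959 K/W
Total R = ΔT/Q = 792/6720 = 0.1179 K/W
R_perlite board = R_total − R_other = 0.1129 K/W
k = L/(R·A) = 0.165/(0.1129×28.9)

k ≈ 0.0506 W/(m·K)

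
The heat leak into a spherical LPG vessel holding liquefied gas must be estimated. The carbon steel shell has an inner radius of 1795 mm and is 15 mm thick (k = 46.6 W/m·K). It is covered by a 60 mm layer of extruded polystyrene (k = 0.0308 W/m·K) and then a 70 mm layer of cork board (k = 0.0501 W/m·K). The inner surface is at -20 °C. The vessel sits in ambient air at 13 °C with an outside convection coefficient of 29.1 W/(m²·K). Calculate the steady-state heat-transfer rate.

For a spherical shell R = (1/r₁ − 1/r₂)/(4πk); film R = 1/(h·4πr²). In series:
R_carbon steel shell = (1/1.795 − 1/1.81)/(4π×46.6) = 7.884×10^-6 K/W
R_extruded polystyrene = (1/1.81 − 1/1.87)/(4π×0.0308) = 0.0458 K/W
R_cork board = (1/1.87 − 1/1.94)/(4π×0.0501) = 0.03065 K/W
R_outer film = 1/(h·4πr_o²) = 1/(29.1×4π×1.94²) = 7.266×10^-4 K/W
R_total = 0.07718 K/W
Q = ΔT/R_total = 33/0.07718

Q ≈ 428 W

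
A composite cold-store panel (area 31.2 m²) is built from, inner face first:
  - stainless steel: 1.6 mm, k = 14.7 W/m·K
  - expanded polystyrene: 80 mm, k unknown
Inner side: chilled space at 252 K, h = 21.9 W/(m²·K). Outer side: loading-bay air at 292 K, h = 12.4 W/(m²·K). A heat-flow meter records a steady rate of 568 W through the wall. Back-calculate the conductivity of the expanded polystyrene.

k ≈ 0.0386 W/(m·K)

Treating each layer as a thermal resistance in series:
R_inner film = 1/(h_i·A) = 1/(21.9×31.2) = 0.001464 K/W
R_stainless steel = L/(kA) = 0.0016/(14.7×31.2) = 3.489×10^-6 K/W
R_outer film = 1/(h_o·A) = 1/(12.4×31.2) = 0.002585 K/W
Sum of known resistances R_other = 0.004052 K/W
Total R = ΔT/Q = 40/568 = 0.07042 K/W
R_expanded polystyrene = R_total − R_other = 0.06637 K/W
k = L/(R·A) = 0.08/(0.06637×31.2)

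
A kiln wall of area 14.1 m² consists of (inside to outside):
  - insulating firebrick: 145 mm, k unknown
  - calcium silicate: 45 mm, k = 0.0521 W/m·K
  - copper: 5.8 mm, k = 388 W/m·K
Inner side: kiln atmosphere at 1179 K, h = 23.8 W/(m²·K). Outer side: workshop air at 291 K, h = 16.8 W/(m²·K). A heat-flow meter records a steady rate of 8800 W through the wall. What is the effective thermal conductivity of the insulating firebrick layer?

Model the wall as resistances in series:
R_inner film = 1/(h_i·A) = 1/(23.8×14.1) = 0.00298 K/W
R_calcium silicate = L/(kA) = 0.045/(0.0521×14.1) = 0.06126 K/W
R_copper = L/(kA) = 0.0058/(388×14.1) = 1.06×10^-6 K/W
R_outer film = 1/(h_o·A) = 1/(16.8×14.1) = 0.004222 K/W
Sum of known resistances R_other = 0.06846 K/W
Total R = ΔT/Q = 888/8800 = 0.1009 K/W
R_insulating firebrick = R_total − R_other = 0.03245 K/W
k = L/(R·A) = 0.145/(0.03245×14.1)

k ≈ 0.317 W/(m·K)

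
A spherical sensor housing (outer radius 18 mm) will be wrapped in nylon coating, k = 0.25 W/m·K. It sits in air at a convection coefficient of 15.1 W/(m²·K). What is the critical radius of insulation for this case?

For a sphere r_cr = 2k/h = 2×0.25/15.1
r_cr = 33.1 mm; since the bare radius (18 mm) is below r_cr, adding a thin layer of insulation will *increase* heat loss.

r_cr ≈ 33.1 mm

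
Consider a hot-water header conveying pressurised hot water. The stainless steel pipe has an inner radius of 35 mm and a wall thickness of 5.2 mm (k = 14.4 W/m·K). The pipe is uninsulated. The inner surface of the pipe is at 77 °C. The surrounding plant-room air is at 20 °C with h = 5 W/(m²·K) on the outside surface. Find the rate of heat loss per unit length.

For a radial system each layer contributes R = ln(r_out/r_in)/(2πkL); films add R = 1/(hA).
R_stainless steel pipe wall = ln(40.2/35)/(2π×14.4×1) = 0.001531 K/W
R_outer film = 1/(h_o·2πr_oL) = 1/(5×2π×0.0402×1) = 0.7918 K/W
R_total = 0.7933 K/W
Q = ΔT/R_total = 57/0.7933

q′ ≈ 71.8 W/m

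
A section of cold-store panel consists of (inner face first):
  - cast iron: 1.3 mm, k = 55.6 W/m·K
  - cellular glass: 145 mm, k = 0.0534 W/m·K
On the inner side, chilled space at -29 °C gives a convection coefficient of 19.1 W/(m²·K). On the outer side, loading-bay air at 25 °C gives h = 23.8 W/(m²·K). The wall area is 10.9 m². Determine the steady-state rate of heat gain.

Q ≈ 209 W

Model the wall as resistances in series:
R_inner film = 1/(h_i·A) = 1/(19.1×10.9) = 0.004803 K/W
R_cast iron = L/(kA) = 0.0013/(55.6×10.9) = 2.145×10^-6 K/W
R_cellular glass = L/(kA) = 0.145/(0.0534×10.9) = 0.2491 K/W
R_outer film = 1/(h_o·A) = 1/(23.8×10.9) = 0.003855 K/W
R_total = 0.2578 K/W
Q = ΔT / R_total = 54 / 0.2578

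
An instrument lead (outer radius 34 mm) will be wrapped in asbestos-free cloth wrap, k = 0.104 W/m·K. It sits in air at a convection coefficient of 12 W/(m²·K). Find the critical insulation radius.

r_cr ≈ 8.67 mm

For a cylinder r_cr = k/h = 0.104/12
r_cr = 8.67 mm; since the bare radius (34 mm) is above r_cr, any added insulation will reduce heat loss.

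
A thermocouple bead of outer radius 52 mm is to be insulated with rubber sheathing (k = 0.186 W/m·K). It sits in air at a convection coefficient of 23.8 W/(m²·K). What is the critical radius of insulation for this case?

r_cr ≈ 15.6 mm

For a sphere r_cr = 2k/h = 2×0.186/23.8
r_cr = 15.6 mm; since the bare radius (52 mm) is above r_cr, any added insulation will reduce heat loss.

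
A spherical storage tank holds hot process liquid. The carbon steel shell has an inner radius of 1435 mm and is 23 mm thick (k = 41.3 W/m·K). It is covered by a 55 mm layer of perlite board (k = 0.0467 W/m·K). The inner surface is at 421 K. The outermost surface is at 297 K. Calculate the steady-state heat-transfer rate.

Spherical conduction: R = (1/r_in − 1/r_out)/(4πk) per layer; series-sum.
R_carbon steel shell = (1/1.435 − 1/1.458)/(4π×41.3) = 2.118×10^-5 K/W
R_perlite board = (1/1.458 − 1/1.513)/(4π×0.0467) = 0.04249 K/W
R_total = 0.04251 K/W
Q = ΔT/R_total = 124/0.04251

Q ≈ 2920 W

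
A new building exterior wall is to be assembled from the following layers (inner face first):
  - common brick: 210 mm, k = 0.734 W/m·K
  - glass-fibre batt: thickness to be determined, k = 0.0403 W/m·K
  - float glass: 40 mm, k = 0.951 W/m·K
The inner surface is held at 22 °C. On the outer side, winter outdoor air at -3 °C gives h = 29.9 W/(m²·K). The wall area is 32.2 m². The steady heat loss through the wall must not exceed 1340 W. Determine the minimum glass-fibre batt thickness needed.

L ≈ 9.64 mm

Thermal resistances in series:
R_common brick = L/(kA) = 0.21/(0.734×32.2) = 0.008885 K/W
R_float glass = L/(kA) = 0.04/(0.951×32.2) = 0.001306 K/W
R_outer film = 1/(h_o·A) = 1/(29.9×32.2) = 0.001039 K/W
Sum of the known resistances R_other = 0.01123 K/W
Required total resistance R_tot = ΔT/Q_allow = 25/1340 = 0.01866 K/W
R_glass-fibre batt = R_tot − R_other = 0.007427 K/W
L = R·k·A = 0.007427×0.0403×32.2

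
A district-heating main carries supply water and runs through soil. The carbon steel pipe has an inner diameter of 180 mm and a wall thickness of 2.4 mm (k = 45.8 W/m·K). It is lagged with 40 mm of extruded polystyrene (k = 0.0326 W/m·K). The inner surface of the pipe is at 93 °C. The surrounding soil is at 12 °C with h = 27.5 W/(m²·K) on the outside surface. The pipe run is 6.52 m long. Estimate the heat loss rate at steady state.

Q ≈ 293 W

Cylindrical conduction, so R = ln(r₂/r₁)/(2πkL) per layer, in series:
R_carbon steel pipe wall = ln(92.4/90)/(2π×45.8×6.52) = 1.403×10^-5 K/W
R_extruded polystyrene = ln(132.4/92.4)/(2π×0.0326×6.52) = 0.2693 K/W
R_outer film = 1/(h_o·2πr_oL) = 1/(27.5×2π×0.1324×6.52) = 0.006704 K/W
R_total = 0.2761 K/W
Q = ΔT/R_total = 81/0.2761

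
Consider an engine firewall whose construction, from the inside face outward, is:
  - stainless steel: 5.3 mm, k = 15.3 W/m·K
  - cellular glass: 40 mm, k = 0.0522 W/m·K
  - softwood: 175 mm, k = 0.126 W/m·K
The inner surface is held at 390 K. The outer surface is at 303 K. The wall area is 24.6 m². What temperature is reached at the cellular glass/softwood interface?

T ≈ 359 K

Series thermal resistances:
R_stainless steel = L/(kA) = 0.0053/(15.3×24.6) = 1.408×10^-5 K/W
R_cellular glass = L/(kA) = 0.04/(0.0522×24.6) = 0.03115 K/W
R_softwood = L/(kA) = 0.175/(0.126×24.6) = 0.05646 K/W
R_total = 0.08762 K/W;  Q = ΔT/R_total = 87/0.08762 = 992.9 W
T_interface = T_inner − Q·ΣR(inner→interface) = 390 − 993×0.03116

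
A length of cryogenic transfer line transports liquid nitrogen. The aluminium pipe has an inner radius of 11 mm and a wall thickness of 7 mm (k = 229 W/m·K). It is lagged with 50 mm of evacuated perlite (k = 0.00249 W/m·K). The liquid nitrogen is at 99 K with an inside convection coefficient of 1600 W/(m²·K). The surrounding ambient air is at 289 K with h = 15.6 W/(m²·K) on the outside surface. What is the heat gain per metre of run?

Per-layer cylindrical resistances, series-summed:
R_inner film = 1/(h_i·2πr₁L) = 1/(1600×2π×0.011×1) = 0.009043 K/W
R_aluminium pipe wall = ln(18/11)/(2π×229×1) = 3.423×10^-4 K/W
R_evacuated perlite = ln(68/18)/(2π×0.00249×1) = 84.96 K/W
R_outer film = 1/(h_o·2πr_oL) = 1/(15.6×2π×0.068×1) = 0.15 K/W
R_total = 85.11 K/W
Q = ΔT/R_total = 190/85.11

q′ ≈ 2.23 W/m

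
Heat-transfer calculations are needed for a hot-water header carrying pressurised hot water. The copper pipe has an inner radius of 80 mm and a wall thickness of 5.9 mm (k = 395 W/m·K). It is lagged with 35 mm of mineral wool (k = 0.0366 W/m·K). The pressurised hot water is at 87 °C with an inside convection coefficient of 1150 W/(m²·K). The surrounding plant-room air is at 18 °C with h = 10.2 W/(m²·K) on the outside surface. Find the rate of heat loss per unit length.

q′ ≈ 42.7 W/m

For a radial system each layer contributes R = ln(r_out/r_in)/(2πkL); films add R = 1/(hA).
R_inner film = 1/(h_i·2πr₁L) = 1/(1150×2π×0.08×1) = 0.00173 K/W
R_copper pipe wall = ln(85.9/80)/(2π×395×1) = 2.867×10^-5 K/W
R_mineral wool = ln(120.9/85.9)/(2π×0.0366×1) = 1.486 K/W
R_outer film = 1/(h_o·2πr_oL) = 1/(10.2×2π×0.1209×1) = 0.1291 K/W
R_total = 1.617 K/W
Q = ΔT/R_total = 69/1.617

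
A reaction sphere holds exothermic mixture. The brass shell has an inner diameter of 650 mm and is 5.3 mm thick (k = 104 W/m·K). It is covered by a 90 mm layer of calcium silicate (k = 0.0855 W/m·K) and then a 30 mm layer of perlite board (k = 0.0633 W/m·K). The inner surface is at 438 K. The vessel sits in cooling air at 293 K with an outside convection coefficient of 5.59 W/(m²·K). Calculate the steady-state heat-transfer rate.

Q ≈ 166 W

Spherical conduction: R = (1/r_in − 1/r_out)/(4πk) per layer; series-sum.
R_brass shell = (1/0.325 − 1/0.3303)/(4π×104) = 3.778×10^-5 K/W
R_calcium silicate = (1/0.3303 − 1/0.4203)/(4π×0.0855) = 0.6034 K/W
R_perlite board = (1/0.4203 − 1/0.4503)/(4π×0.0633) = 0.1993 K/W
R_outer film = 1/(h·4πr_o²) = 1/(5.59×4π×0.4503²) = 0.07021 K/W
R_total = 0.8729 K/W
Q = ΔT/R_total = 145/0.8729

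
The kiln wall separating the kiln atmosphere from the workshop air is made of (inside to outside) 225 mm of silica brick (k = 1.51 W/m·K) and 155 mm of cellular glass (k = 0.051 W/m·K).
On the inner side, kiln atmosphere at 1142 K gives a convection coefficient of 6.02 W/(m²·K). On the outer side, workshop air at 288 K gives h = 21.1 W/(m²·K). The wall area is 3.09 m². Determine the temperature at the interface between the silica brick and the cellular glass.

T ≈ 1060 K

Thermal resistances in series:
R_inner film = 1/(h_i·A) = 1/(6.02×3.09) = 0.05376 K/W
R_silica brick = L/(kA) = 0.225/(1.51×3.09) = 0.04822 K/W
R_cellular glass = L/(kA) = 0.155/(0.051×3.09) = 0.9836 K/W
R_outer film = 1/(h_o·A) = 1/(21.1×3.09) = 0.01534 K/W
R_total = 1.101 K/W;  Q = ΔT/R_total = 854/1.101 = 775.7 W
T_interface = T_inner − Q·ΣR(inner→interface) = 1142 − 776×0.102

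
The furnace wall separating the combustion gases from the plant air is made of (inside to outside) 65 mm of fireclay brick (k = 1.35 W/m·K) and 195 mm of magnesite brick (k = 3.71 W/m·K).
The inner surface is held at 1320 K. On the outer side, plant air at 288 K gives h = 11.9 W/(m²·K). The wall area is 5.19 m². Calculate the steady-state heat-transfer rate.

Q ≈ 29000 W

Model the wall as resistances in series:
R_fireclay brick = L/(kA) = 0.065/(1.35×5.19) = 0.009277 K/W
R_magnesite brick = L/(kA) = 0.195/(3.71×5.19) = 0.01013 K/W
R_outer film = 1/(h_o·A) = 1/(11.9×5.19) = 0.01619 K/W
R_total = 0.0356 K/W
Q = ΔT / R_total = 1032 / 0.0356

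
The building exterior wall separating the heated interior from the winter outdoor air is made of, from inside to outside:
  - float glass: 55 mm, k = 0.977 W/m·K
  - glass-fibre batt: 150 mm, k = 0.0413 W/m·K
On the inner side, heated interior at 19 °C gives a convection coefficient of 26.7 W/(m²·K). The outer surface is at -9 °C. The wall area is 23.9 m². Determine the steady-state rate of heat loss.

Model the wall as resistances in series:
R_inner film = 1/(h_i·A) = 1/(26.7×23.9) = 0.001567 K/W
R_float glass = L/(kA) = 0.055/(0.977×23.9) = 0.002355 K/W
R_glass-fibre batt = L/(kA) = 0.15/(0.0413×23.9) = 0.152 K/W
R_total = 0.1559 K/W
Q = ΔT / R_total = 28 / 0.1559

Q ≈ 180 W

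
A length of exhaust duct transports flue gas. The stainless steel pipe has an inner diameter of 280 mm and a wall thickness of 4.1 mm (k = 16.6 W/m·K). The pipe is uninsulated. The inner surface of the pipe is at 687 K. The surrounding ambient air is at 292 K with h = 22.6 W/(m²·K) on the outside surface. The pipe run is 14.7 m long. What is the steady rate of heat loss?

Q ≈ 118000 W

Cylindrical conduction, so R = ln(r₂/r₁)/(2πkL) per layer, in series:
R_stainless steel pipe wall = ln(144.1/140)/(2π×16.6×14.7) = 1.883×10^-5 K/W
R_outer film = 1/(h_o·2πr_oL) = 1/(22.6×2π×0.1441×14.7) = 0.003325 K/W
R_total = 0.003343 K/W
Q = ΔT/R_total = 395/0.003343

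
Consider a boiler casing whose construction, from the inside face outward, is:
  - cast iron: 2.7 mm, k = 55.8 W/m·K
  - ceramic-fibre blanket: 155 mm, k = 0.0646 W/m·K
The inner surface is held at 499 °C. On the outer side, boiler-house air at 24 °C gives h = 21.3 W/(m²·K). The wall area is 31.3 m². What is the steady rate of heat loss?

Q ≈ 6080 W

Treating each layer as a thermal resistance in series:
R_cast iron = L/(kA) = 0.0027/(55.8×31.3) = 1.546×10^-6 K/W
R_ceramic-fibre blanket = L/(kA) = 0.155/(0.0646×31.3) = 0.07666 K/W
R_outer film = 1/(h_o·A) = 1/(21.3×31.3) = 0.0015 K/W
R_total = 0.07816 K/W
Q = ΔT / R_total = 475 / 0.07816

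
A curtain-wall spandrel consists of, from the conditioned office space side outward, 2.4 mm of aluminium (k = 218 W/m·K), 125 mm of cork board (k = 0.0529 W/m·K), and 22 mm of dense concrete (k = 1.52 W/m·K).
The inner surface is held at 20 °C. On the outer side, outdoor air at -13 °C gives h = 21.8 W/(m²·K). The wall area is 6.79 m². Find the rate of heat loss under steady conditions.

Series thermal resistances:
R_aluminium = L/(kA) = 0.0024/(218×6.79) = 1.621×10^-6 K/W
R_cork board = L/(kA) = 0.125/(0.0529×6.79) = 0.348 K/W
R_dense concrete = L/(kA) = 0.022/(1.52×6.79) = 0.002132 K/W
R_outer film = 1/(h_o·A) = 1/(21.8×6.79) = 0.006756 K/W
R_total = 0.3569 K/W
Q = ΔT / R_total = 33 / 0.3569

Q ≈ 92.5 W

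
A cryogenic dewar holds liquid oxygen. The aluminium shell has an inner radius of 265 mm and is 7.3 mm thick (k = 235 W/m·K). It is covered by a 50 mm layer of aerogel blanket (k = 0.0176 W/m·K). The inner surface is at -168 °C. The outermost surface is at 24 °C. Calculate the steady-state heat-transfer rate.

Spherical conduction: R = (1/r_in − 1/r_out)/(4πk) per layer; series-sum.
R_aluminium shell = (1/0.265 − 1/0.2723)/(4π×235) = 3.426×10^-5 K/W
R_aerogel blanket = (1/0.2723 − 1/0.3223)/(4π×0.0176) = 2.576 K/W
R_total = 2.576 K/W
Q = ΔT/R_total = 192/2.576

Q ≈ 74.5 W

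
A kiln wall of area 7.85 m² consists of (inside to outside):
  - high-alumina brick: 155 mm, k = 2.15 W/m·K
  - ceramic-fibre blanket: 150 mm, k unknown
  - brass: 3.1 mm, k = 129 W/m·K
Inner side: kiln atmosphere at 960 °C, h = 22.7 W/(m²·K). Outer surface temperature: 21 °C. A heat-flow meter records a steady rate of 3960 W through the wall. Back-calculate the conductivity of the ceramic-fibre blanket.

Treating each layer as a thermal resistance in series:
R_inner film = 1/(h_i·A) = 1/(22.7×7.85) = 0.005612 K/W
R_high-alumina brick = L/(kA) = 0.155/(2.15×7.85) = 0.009184 K/W
R_brass = L/(kA) = 0.0031/(129×7.85) = 3.061×10^-6 K/W
Sum of known resistances R_other = 0.0148 K/W
Total R = ΔT/Q = 939/3960 = 0.2371 K/W
R_ceramic-fibre blanket = R_total − R_other = 0.2223 K/W
k = L/(R·A) = 0.15/(0.2223×7.85)

k ≈ 0.0859 W/(m·K)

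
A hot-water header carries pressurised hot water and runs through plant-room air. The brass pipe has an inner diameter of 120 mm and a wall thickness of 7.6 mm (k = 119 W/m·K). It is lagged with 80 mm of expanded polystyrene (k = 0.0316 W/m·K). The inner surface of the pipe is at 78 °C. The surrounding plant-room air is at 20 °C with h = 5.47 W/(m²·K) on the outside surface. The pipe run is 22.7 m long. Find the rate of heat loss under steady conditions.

Per-layer cylindrical resistances, series-summed:
R_brass pipe wall = ln(67.6/60)/(2π×119×22.7) = 7.027×10^-6 K/W
R_expanded polystyrene = ln(147.6/67.6)/(2π×0.0316×22.7) = 0.1733 K/W
R_outer film = 1/(h_o·2πr_oL) = 1/(5.47×2π×0.1476×22.7) = 0.008684 K/W
R_total = 0.182 K/W
Q = ΔT/R_total = 58/0.182

Q ≈ 319 W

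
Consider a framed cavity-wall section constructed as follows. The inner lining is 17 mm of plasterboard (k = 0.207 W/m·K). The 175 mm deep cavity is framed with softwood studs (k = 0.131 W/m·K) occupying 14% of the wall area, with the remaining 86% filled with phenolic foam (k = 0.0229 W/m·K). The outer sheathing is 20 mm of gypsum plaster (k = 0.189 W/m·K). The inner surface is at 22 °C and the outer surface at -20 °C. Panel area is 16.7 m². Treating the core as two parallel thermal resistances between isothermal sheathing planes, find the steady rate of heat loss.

Sheathing layers in series; stud and cavity paths in parallel between them.
R_inner = 0.017/(0.207×16.7) = 0.004918 K/W
R_stud  = 0.175/(0.131×0.14×16.7) = 0.5714 K/W
R_cav   = 0.175/(0.0229×0.86×16.7) = 0.5321 K/W
1/R_core = 1/R_stud + 1/R_cav → R_core = 0.2755 K/W
R_outer = 0.02/(0.189×16.7) = 0.006337 K/W
R_total = 0.2868 K/W
Q = ΔT/R_total = 42/0.2868

Q ≈ 146 W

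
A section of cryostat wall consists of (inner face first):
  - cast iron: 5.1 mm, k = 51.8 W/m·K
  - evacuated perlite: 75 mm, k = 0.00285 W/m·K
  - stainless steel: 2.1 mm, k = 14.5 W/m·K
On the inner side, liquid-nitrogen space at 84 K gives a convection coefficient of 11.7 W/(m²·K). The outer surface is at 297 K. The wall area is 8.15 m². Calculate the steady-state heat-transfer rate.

Q ≈ 65.8 W

Model the wall as resistances in series:
R_inner film = 1/(h_i·A) = 1/(11.7×8.15) = 0.01049 K/W
R_cast iron = L/(kA) = 0.0051/(51.8×8.15) = 1.208×10^-5 K/W
R_evacuated perlite = L/(kA) = 0.075/(0.00285×8.15) = 3.229 K/W
R_stainless steel = L/(kA) = 0.0021/(14.5×8.15) = 1.777×10^-5 K/W
R_total = 3.239 K/W
Q = ΔT / R_total = 213 / 3.239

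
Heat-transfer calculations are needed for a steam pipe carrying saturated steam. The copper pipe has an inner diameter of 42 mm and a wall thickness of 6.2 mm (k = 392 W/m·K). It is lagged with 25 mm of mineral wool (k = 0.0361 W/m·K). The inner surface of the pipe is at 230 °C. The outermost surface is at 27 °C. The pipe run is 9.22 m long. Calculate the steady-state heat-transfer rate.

Cylindrical conduction, so R = ln(r₂/r₁)/(2πkL) per layer, in series:
R_copper pipe wall = ln(27.2/21)/(2π×392×9.22) = 1.139×10^-5 K/W
R_mineral wool = ln(52.2/27.2)/(2π×0.0361×9.22) = 0.3117 K/W
R_total = 0.3117 K/W
Q = ΔT/R_total = 203/0.3117

Q ≈ 651 W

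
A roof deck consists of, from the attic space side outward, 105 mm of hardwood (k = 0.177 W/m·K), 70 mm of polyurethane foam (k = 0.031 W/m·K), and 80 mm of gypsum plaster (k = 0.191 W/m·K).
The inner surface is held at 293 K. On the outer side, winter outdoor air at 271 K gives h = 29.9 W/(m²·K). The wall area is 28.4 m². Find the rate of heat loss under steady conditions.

Q ≈ 189 W

Model the wall as resistances in series:
R_hardwood = L/(kA) = 0.105/(0.177×28.4) = 0.02089 K/W
R_polyurethane foam = L/(kA) = 0.07/(0.031×28.4) = 0.07951 K/W
R_gypsum plaster = L/(kA) = 0.08/(0.191×28.4) = 0.01475 K/W
R_outer film = 1/(h_o·A) = 1/(29.9×28.4) = 0.001178 K/W
R_total = 0.1163 K/W
Q = ΔT / R_total = 22 / 0.1163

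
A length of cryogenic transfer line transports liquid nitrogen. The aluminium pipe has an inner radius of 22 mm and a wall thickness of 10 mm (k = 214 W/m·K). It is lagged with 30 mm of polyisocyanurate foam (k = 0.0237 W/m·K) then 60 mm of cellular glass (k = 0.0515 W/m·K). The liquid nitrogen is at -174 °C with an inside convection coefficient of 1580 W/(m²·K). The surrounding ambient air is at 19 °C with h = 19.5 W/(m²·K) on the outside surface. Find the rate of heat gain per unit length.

Per-layer cylindrical resistances, series-summed:
R_inner film = 1/(h_i·2πr₁L) = 1/(1580×2π×0.022×1) = 0.004579 K/W
R_aluminium pipe wall = ln(32/22)/(2π×214×1) = 2.787×10^-4 K/W
R_polyisocyanurate foam = ln(62/32)/(2π×0.0237×1) = 4.442 K/W
R_cellular glass = ln(122/62)/(2π×0.0515×1) = 2.092 K/W
R_outer film = 1/(h_o·2πr_oL) = 1/(19.5×2π×0.122×1) = 0.0669 K/W
R_total = 6.605 K/W
Q = ΔT/R_total = 193/6.605

q′ ≈ 29.2 W/m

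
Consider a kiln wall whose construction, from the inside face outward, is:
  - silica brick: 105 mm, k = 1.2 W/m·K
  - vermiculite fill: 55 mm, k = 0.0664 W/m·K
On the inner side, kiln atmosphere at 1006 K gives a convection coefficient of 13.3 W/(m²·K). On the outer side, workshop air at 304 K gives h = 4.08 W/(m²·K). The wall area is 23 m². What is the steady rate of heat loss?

Q ≈ 13100 W

Using the resistance-network approach (series):
R_inner film = 1/(h_i·A) = 1/(13.3×23) = 0.003269 K/W
R_silica brick = L/(kA) = 0.105/(1.2×23) = 0.003804 K/W
R_vermiculite fill = L/(kA) = 0.055/(0.0664×23) = 0.03601 K/W
R_outer film = 1/(h_o·A) = 1/(4.08×23) = 0.01066 K/W
R_total = 0.05374 K/W
Q = ΔT / R_total = 702 / 0.05374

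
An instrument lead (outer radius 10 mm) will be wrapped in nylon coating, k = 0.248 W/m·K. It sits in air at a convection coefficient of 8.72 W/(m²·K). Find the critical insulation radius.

r_cr ≈ 28.4 mm

For a cylinder r_cr = k/h = 0.248/8.72
r_cr = 28.4 mm; since the bare radius (10 mm) is below r_cr, adding a thin layer of insulation will *increase* heat loss.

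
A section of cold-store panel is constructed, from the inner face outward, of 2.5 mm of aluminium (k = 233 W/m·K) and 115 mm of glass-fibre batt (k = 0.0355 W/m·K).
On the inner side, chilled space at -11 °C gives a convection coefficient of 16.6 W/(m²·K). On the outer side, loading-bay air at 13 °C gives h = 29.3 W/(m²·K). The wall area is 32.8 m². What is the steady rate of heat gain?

Treating each layer as a thermal resistance in series:
R_inner film = 1/(h_i·A) = 1/(16.6×32.8) = 0.001837 K/W
R_aluminium = L/(kA) = 0.0025/(233×32.8) = 3.271×10^-7 K/W
R_glass-fibre batt = L/(kA) = 0.115/(0.0355×32.8) = 0.09876 K/W
R_outer film = 1/(h_o·A) = 1/(29.3×32.8) = 0.001041 K/W
R_total = 0.1016 K/W
Q = ΔT / R_total = 24 / 0.1016

Q ≈ 236 W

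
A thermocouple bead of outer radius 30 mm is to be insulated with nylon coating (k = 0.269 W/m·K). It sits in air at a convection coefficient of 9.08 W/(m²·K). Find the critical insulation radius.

For a sphere r_cr = 2k/h = 2×0.269/9.08
r_cr = 59.3 mm; since the bare radius (30 mm) is below r_cr, adding a thin layer of insulation will *increase* heat loss.

r_cr ≈ 59.3 mm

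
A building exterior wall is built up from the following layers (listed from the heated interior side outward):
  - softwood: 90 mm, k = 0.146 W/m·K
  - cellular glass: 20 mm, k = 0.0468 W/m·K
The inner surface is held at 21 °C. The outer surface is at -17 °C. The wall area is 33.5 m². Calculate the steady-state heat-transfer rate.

Thermal resistances in series:
R_softwood = L/(kA) = 0.09/(0.146×33.5) = 0.0184 K/W
R_cellular glass = L/(kA) = 0.02/(0.0468×33.5) = 0.01276 K/W
R_total = 0.03116 K/W
Q = ΔT / R_total = 38 / 0.03116

Q ≈ 1220 W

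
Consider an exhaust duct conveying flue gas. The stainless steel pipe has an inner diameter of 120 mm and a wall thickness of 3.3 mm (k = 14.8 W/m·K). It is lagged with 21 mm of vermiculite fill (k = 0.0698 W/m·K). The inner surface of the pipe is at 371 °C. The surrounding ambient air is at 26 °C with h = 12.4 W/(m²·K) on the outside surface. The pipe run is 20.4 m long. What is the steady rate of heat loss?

Radial resistances (cylindrical: R_cond = ln(r_o/r_i)/(2πkL), R_conv = 1/(h·2πrL)):
R_stainless steel pipe wall = ln(63.3/60)/(2π×14.8×20.4) = 2.822×10^-5 K/W
R_vermiculite fill = ln(84.3/63.3)/(2π×0.0698×20.4) = 0.03202 K/W
R_outer film = 1/(h_o·2πr_oL) = 1/(12.4×2π×0.0843×20.4) = 0.007463 K/W
R_total = 0.03951 K/W
Q = ΔT/R_total = 345/0.03951

Q ≈ 8730 W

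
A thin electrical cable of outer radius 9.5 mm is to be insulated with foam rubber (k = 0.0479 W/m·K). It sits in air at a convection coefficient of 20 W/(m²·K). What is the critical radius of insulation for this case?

For a cylinder r_cr = k/h = 0.0479/20
r_cr = 2.4 mm; since the bare radius (9.5 mm) is above r_cr, any added insulation will reduce heat loss.

r_cr ≈ 2.4 mm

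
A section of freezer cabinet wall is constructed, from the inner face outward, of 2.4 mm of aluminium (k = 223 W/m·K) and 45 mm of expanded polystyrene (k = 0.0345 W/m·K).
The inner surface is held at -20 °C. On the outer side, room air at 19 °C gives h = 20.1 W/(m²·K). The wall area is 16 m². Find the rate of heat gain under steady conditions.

Q ≈ 461 W

Using the resistance-network approach (series):
R_aluminium = L/(kA) = 0.0024/(223×16) = 6.726×10^-7 K/W
R_expanded polystyrene = L/(kA) = 0.045/(0.0345×16) = 0.08152 K/W
R_outer film = 1/(h_o·A) = 1/(20.1×16) = 0.003109 K/W
R_total = 0.08463 K/W
Q = ΔT / R_total = 39 / 0.08463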